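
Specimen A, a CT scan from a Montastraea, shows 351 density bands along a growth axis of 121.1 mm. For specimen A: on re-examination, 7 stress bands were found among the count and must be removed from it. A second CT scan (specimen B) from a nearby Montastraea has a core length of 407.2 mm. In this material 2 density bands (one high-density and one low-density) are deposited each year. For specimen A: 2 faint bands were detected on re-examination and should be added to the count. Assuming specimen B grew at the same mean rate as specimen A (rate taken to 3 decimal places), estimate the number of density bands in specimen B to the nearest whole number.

Specimen A: after corrections the count is 351 − 7 + 2 = 346 density bands.
Specimen A: dividing by 2 density bands per year: 346 / 2 = 173 years.
A: Mean rate = 121.1 mm / 173 years ≈ 0.700 mm/year.
Specimen B: 407.2 mm / 0.700 mm per year = 581.71 years; at 2 density bands per year that is 581.71 × 2 ≈ 1163 density bands.

1163 density bands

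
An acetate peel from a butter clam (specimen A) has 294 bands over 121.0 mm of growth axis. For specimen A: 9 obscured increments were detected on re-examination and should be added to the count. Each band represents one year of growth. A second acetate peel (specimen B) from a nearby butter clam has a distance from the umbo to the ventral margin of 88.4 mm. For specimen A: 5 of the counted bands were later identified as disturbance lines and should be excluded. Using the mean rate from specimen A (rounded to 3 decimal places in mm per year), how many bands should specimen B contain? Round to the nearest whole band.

Specimen A: true band count = 294 − 5 + 9 = 298.
A: Mean rate = 121.0 mm / 298 years ≈ 0.406 mm/yr.
Specimen B: 88.4 mm / 0.406 mm per year = 217.73 years ≈ 218 bands.

218 bands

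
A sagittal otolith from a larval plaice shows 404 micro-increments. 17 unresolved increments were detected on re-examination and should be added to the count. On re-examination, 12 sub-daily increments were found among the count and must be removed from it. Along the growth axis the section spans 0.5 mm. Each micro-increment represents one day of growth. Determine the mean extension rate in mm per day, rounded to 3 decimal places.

0.001 mm per day

After corrections the count is 404 − 12 + 17 = 409 micro-increments.
0.5 mm over 409 days gives 0.5 / 409 ≈ 0.001 mm per day.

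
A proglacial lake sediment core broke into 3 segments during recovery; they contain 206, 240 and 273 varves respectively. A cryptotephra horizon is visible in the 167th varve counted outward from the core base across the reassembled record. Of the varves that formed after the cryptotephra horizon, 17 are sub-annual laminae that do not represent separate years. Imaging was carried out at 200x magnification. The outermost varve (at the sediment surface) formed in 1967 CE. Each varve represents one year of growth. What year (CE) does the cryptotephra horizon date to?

Total varves = 206 + 240 + 273 = 719.
The cryptotephra horizon sits at varve 167 from the core base, so 719 − 167 = 552 varves formed after it.
Excluding 17 false varves: 552 − 17 = 535.
Counting back 535 years from 1967 CE places the cryptotephra horizon in 1967 − 535 = 1432 CE.

1432 CE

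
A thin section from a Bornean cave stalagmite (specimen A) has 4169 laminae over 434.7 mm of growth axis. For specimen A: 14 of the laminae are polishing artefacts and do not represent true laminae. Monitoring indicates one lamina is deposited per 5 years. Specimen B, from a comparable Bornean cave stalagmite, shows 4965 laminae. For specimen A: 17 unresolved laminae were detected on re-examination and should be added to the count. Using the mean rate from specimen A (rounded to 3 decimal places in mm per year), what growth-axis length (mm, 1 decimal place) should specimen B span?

Specimen A: correcting the raw count gives 4169 − 14 + 17 = 4172 true laminae.
Specimen A: 4172 laminae at 5 years each span 4172 × 5 = 20860 years.
A: Mean rate = 434.7 mm / 20860 years ≈ 0.021 mm/yr.
Specimen B: multiplying by 5 years per lamina: 4965 × 5 = 24825 years. B's length ≈ 0.021 × 24825 = 521.3 mm.

521.3 mm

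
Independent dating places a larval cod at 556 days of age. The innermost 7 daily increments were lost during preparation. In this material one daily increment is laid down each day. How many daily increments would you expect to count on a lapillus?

Expected daily increments over 556 days: 556.
556 − 7 missed = 549 daily increments expected in the prepared section.

549 daily increments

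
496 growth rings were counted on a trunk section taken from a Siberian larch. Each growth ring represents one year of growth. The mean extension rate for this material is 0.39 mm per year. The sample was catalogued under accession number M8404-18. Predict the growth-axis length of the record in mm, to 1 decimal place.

The record spans 496 years at 0.39 mm per year.
Predicted length = 0.39 mm/year × 496 years = 193.4 mm.

193.4 mm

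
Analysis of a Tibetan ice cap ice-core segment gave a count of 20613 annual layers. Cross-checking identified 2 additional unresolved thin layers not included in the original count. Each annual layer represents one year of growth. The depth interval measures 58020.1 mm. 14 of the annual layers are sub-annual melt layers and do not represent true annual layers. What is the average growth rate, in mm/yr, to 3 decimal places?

2.816 mm/yr

Adjusted count: 20613 − 14 + 2 = 20601 annual layers.
Extension rate ≈ 58020.1 / 20601 = 2.816 mm/yr.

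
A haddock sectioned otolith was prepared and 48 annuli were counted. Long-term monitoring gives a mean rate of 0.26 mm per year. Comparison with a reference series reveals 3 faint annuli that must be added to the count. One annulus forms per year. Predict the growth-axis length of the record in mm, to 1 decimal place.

After corrections the count is 48 + 3 = 51 annuli.
Predicted length = 0.26 mm/year × 51 years = 13.3 mm.

13.3 mm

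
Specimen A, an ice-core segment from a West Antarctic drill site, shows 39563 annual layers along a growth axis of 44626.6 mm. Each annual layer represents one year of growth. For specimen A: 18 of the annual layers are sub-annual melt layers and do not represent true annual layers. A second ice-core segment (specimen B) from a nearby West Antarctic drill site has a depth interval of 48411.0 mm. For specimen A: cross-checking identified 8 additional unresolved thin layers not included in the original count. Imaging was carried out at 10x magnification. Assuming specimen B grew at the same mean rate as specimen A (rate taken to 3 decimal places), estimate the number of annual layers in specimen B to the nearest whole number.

Specimen A: adjusted count: 39563 − 18 + 8 = 39553 annual layers.
A: Mean rate = 44626.6 mm / 39553 years ≈ 1.128 mm per year.
Specimen B: 48411.0 mm / 1.128 mm per year = 42917.55 years ≈ 42918 annual layers.

42918 annual layers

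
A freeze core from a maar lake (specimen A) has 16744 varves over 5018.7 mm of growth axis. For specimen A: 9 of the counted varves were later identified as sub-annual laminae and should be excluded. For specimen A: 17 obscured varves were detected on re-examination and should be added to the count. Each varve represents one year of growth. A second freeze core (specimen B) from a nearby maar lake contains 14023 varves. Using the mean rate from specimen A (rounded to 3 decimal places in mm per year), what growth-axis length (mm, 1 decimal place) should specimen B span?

4206.9 mm

Specimen A: correcting the raw count gives 16744 − 9 + 17 = 16752 true varves.
A: 5018.7 mm over 16752 years gives 5018.7 / 16752 ≈ 0.300 mm per year.
Length of B = 0.300 × 14023 = 4206.9 mm.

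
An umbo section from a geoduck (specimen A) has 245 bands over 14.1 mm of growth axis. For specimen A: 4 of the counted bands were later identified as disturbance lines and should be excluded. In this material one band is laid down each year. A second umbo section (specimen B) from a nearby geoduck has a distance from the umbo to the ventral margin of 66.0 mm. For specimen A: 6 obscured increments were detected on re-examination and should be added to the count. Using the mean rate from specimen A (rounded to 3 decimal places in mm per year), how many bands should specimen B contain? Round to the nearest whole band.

Specimen A: after corrections the count is 245 − 4 + 6 = 247 bands.
A: Mean rate = 14.1 mm / 247 years ≈ 0.057 mm/yr.
B spans 66.0 / 0.057 = 1157.89 years ≈ 1158 bands.

1158 bands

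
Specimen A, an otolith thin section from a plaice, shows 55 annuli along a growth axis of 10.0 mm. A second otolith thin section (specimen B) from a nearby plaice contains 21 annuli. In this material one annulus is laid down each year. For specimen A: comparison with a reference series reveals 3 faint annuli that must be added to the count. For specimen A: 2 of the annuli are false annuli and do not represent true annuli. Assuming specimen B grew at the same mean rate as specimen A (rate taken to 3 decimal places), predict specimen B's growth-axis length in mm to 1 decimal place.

Specimen A: after corrections the count is 55 − 2 + 3 = 56 annuli.
A: Extension rate ≈ 10.0 / 56 = 0.179 mm/year.
For B, 0.179 mm/year × 21 years = 3.8 mm.

3.8 mm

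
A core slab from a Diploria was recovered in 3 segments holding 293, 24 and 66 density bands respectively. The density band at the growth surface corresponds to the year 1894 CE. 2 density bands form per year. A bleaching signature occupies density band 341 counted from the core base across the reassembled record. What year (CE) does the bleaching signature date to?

Total density bands = 293 + 24 + 66 = 383.
The bleaching signature sits at density band 341 from the core base, so 383 − 341 = 42 density bands formed after it.
42 density bands at 2 per year is 42 / 2 = 21 years.
1894 − 21 = 1873 CE.

1873 CE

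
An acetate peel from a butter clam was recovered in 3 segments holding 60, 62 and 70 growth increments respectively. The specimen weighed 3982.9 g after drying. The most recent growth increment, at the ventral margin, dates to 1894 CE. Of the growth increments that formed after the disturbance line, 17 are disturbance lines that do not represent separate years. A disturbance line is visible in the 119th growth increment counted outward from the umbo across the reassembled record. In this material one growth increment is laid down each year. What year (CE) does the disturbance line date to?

Total growth increments = 60 + 62 + 70 = 192.
Between growth increment 119 and the ventral margin there are 192 − 119 = 73 growth increments.
Removing the 17 false growth increments leaves 73 − 17 = 56 true growth increments beyond the disturbance line.
1894 − 56 = 1838 CE.

1838 CE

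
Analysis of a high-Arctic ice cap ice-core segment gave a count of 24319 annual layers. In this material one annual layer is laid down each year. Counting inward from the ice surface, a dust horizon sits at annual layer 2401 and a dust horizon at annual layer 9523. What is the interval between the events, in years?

The two markers are separated by 9523 − 2401 = 7122 annual layers.
At one annual layer per year, 7122 years elapsed between them.

7122 years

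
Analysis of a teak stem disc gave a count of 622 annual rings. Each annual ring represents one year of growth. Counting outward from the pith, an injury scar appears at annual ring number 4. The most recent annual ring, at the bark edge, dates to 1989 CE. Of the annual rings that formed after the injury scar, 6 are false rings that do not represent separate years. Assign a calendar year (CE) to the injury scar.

Between annual ring 4 and the bark edge there are 622 − 4 = 618 annual rings.
Removing the 6 false annual rings leaves 618 − 6 = 612 true annual rings beyond the injury scar.
1989 − 612 = 1377 CE.

1377 CE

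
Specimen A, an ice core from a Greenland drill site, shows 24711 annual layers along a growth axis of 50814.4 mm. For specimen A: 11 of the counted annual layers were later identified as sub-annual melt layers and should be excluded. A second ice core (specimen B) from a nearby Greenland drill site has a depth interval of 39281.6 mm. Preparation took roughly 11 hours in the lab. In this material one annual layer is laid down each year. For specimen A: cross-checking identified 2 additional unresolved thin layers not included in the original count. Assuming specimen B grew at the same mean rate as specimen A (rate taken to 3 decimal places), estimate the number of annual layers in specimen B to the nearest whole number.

Specimen A: after corrections the count is 24711 − 11 + 2 = 24702 annual layers.
A: Mean rate = 50814.4 mm / 24702 years ≈ 2.057 mm/yr.
B spans 39281.6 / 2.057 = 19096.55 years ≈ 19097 annual layers.

19097 annual layers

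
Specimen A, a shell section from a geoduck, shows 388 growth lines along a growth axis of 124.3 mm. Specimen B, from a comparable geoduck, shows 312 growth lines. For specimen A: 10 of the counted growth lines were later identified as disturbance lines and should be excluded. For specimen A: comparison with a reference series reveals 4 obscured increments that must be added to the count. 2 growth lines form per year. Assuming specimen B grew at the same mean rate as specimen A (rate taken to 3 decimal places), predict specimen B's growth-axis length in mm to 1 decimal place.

101.6 mm

Specimen A: adjusted count: 388 − 10 + 4 = 382 growth lines.
Specimen A: 382 growth lines at 2 per year is 382 / 2 = 191 years.
A: Extension rate ≈ 124.3 / 191 = 0.651 mm per year.
Specimen B: with 2 growth lines per year, 312 / 2 = 156 years. Length of B = 0.651 × 156 = 101.6 mm.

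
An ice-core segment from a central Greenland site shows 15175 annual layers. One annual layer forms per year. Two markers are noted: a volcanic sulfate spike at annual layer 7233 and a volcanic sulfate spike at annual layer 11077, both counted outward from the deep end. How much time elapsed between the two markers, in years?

3844 years

11077 − 7233 = 3844 annual layers lie between the two events.
At one annual layer per year, 3844 years elapsed between them.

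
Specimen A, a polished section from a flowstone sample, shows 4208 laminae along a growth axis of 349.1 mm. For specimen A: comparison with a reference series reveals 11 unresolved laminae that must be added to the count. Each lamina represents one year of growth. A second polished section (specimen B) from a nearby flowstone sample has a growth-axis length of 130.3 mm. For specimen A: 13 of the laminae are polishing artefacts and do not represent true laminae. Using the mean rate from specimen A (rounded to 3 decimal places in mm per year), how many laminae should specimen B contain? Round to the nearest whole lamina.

Specimen A: true lamina count = 4208 − 13 + 11 = 4206.
A: Extension rate ≈ 349.1 / 4206 = 0.083 mm/yr.
B spans 130.3 / 0.083 = 1569.88 years ≈ 1570 laminae.

1570 laminae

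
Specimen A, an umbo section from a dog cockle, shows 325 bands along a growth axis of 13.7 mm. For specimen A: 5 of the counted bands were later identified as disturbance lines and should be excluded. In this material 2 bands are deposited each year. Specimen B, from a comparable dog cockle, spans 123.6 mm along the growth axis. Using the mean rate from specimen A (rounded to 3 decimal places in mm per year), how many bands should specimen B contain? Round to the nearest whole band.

2874 bands

Specimen A: after corrections the count is 325 − 5 = 320 bands.
Specimen A: with 2 bands per year, 320 / 2 = 160 years.
A: Mean rate = 13.7 mm / 160 years ≈ 0.086 mm/year.
Specimen B: 123.6 mm / 0.086 mm per year = 1437.21 years; at 2 bands per year that is 1437.21 × 2 ≈ 2874 bands.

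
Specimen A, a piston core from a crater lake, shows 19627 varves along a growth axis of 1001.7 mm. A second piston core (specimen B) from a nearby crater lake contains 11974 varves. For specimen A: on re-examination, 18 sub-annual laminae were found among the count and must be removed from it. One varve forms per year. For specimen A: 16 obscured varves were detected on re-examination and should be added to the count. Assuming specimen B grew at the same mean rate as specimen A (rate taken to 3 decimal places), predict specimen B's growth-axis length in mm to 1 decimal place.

610.7 mm

Specimen A: after corrections the count is 19627 − 18 + 16 = 19625 varves.
A: Mean rate = 1001.7 mm / 19625 years ≈ 0.051 mm/yr.
B's length ≈ 0.051 × 11974 = 610.7 mm.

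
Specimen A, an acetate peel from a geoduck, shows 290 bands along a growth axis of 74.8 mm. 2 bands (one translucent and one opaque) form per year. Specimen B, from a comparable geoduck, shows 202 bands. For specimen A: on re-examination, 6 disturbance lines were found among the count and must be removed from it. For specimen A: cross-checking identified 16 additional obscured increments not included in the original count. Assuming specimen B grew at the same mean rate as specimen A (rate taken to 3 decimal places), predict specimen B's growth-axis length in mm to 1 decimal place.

50.4 mm

Specimen A: after corrections the count is 290 − 6 + 16 = 300 bands.
Specimen A: dividing by 2 bands per year: 300 / 2 = 150 years.
A: Mean rate = 74.8 mm / 150 years ≈ 0.499 mm/year.
Specimen B: with 2 bands per year, 202 / 2 = 101 years. B's length ≈ 0.499 × 101 = 50.4 mm.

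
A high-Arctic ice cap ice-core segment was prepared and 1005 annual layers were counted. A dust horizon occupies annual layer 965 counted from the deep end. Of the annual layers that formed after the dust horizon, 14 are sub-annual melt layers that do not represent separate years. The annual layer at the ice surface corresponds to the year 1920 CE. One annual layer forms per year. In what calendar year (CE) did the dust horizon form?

1894 CE

Between annual layer 965 and the ice surface there are 1005 − 965 = 40 annual layers.
Removing the 14 false annual layers leaves 40 − 14 = 26 true annual layers beyond the dust horizon.
Counting back 26 years from 1920 CE places the dust horizon in 1920 − 26 = 1894 CE.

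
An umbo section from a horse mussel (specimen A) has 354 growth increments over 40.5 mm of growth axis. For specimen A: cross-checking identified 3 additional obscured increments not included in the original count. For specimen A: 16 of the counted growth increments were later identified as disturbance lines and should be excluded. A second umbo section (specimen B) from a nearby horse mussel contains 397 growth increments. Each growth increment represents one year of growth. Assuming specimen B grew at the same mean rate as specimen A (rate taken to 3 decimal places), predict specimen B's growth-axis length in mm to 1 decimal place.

47.2 mm

Specimen A: correcting the raw count gives 354 − 16 + 3 = 341 true growth increments.
A: Extension rate ≈ 40.5 / 341 = 0.119 mm/yr.
For B, 0.119 mm/year × 397 years = 47.2 mm.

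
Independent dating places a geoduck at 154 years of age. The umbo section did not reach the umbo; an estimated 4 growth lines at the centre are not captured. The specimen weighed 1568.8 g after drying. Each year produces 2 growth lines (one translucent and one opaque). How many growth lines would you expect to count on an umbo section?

304 growth lines

Expected growth lines: 154 × 2 = 308.
308 − 4 missed = 304 growth lines expected in the prepared section.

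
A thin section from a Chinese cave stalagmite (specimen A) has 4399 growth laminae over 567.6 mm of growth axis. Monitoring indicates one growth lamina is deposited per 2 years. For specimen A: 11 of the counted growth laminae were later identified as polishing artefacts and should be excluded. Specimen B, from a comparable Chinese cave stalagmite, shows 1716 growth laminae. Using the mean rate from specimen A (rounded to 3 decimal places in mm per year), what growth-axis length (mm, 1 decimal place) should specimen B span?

Specimen A: adjusted count: 4399 − 11 = 4388 growth laminae.
Specimen A: 4388 growth laminae at 2 years each span 4388 × 2 = 8776 years.
A: 567.6 mm over 8776 years gives 567.6 / 8776 ≈ 0.065 mm/yr.
Specimen B: 1716 growth laminae at 2 years each span 1716 × 2 = 3432 years. B's length ≈ 0.065 × 3432 = 223.1 mm.

223.1 mm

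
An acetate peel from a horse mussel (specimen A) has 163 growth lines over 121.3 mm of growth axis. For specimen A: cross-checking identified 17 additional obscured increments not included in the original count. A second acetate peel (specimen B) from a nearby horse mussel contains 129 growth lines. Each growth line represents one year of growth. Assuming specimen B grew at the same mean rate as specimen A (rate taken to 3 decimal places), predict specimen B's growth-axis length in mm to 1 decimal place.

Specimen A: after corrections the count is 163 + 17 = 180 growth lines.
A: Mean rate = 121.3 mm / 180 years ≈ 0.674 mm/yr.
Length of B = 0.674 × 129 = 86.9 mm.

86.9 mm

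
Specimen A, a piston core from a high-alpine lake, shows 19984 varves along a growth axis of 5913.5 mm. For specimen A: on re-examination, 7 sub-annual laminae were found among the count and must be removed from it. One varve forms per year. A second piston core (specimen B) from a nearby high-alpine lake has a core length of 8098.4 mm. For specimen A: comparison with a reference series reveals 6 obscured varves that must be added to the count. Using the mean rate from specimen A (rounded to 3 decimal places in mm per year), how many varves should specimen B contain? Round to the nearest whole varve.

Specimen A: true varve count = 19984 − 7 + 6 = 19983.
A: Extension rate ≈ 5913.5 / 19983 = 0.296 mm/year.
B spans 8098.4 / 0.296 = 27359.46 years ≈ 27359 varves.

27359 varves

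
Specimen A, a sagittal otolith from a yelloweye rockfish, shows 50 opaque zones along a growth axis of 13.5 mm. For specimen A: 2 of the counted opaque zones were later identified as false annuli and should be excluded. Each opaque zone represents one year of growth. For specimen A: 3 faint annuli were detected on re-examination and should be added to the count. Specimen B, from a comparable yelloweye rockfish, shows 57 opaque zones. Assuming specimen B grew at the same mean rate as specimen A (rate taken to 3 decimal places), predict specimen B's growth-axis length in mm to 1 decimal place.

Specimen A: after corrections the count is 50 − 2 + 3 = 51 opaque zones.
A: Extension rate ≈ 13.5 / 51 = 0.265 mm/yr.
Length of B = 0.265 × 57 = 15.1 mm.

15.1 mm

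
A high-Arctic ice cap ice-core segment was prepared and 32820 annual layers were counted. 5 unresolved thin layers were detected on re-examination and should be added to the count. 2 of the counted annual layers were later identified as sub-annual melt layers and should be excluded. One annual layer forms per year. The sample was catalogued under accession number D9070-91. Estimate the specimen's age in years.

32823 years

Correcting the raw count gives 32820 − 2 + 5 = 32823 true annual layers.
At one annual layer per year, that is 32823 years.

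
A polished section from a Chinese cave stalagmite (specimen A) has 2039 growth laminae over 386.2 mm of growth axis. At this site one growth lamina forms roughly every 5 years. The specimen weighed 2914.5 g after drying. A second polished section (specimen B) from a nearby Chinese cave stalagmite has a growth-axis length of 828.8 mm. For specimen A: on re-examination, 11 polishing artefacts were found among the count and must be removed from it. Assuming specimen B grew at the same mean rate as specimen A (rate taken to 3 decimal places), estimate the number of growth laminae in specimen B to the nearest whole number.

Specimen A: correcting the raw count gives 2039 − 11 = 2028 true growth laminae.
Specimen A: at 5 years per growth lamina, 2028 × 5 = 10140 years.
A: Extension rate ≈ 386.2 / 10140 = 0.038 mm/year.
For B, 828.8 / 0.038 = 21810.53 years; at 5 years per growth lamina that is 21810.53 / 5 ≈ 4362 growth laminae.

4362 growth laminae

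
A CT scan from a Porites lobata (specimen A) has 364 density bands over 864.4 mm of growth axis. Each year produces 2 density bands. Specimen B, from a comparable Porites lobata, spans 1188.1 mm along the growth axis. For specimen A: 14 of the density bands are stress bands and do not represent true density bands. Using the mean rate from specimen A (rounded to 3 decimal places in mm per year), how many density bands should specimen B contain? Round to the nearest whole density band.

481 density bands

Specimen A: adjusted count: 364 − 14 = 350 density bands.
Specimen A: with 2 density bands per year, 350 / 2 = 175 years.
A: 864.4 mm over 175 years gives 864.4 / 175 ≈ 4.939 mm/yr.
For B, 1188.1 / 4.939 = 240.55 years; at 2 density bands per year that is 240.55 × 2 ≈ 481 density bands.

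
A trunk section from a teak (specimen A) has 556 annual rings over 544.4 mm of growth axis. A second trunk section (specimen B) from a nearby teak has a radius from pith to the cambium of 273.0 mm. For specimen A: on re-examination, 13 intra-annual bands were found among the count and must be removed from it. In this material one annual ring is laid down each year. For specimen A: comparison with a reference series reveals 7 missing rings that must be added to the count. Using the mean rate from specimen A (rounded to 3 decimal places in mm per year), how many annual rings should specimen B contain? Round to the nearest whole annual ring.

Specimen A: correcting the raw count gives 556 − 13 + 7 = 550 true annual rings.
A: Mean rate = 544.4 mm / 550 years ≈ 0.990 mm/year.
B spans 273.0 / 0.990 = 275.76 years ≈ 276 annual rings.

276 annual rings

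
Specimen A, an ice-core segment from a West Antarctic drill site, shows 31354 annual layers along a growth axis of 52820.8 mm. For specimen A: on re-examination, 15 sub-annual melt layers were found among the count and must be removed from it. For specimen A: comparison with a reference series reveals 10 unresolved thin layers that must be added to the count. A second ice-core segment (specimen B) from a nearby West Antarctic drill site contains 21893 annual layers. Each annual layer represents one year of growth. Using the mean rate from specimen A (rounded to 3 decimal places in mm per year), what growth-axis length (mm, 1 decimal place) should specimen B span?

Specimen A: adjusted count: 31354 − 15 + 10 = 31349 annual layers.
A: 52820.8 mm over 31349 years gives 52820.8 / 31349 ≈ 1.685 mm/year.
Length of B = 1.685 × 21893 = 36889.7 mm.

36889.7 mm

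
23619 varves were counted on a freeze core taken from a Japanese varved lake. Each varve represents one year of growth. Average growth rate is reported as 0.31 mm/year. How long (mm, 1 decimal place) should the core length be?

The record spans 23619 years at 0.31 mm per year.
Predicted length = 0.31 mm/year × 23619 years = 7321.9 mm.

7321.9 mm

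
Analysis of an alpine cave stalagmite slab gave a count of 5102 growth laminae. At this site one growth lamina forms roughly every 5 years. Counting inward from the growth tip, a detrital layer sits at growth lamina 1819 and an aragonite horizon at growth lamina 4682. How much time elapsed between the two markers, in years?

The two markers are separated by 4682 − 1819 = 2863 growth laminae.
Multiplying by 5 years per growth lamina: 2863 × 5 = 14315 years.

14315 years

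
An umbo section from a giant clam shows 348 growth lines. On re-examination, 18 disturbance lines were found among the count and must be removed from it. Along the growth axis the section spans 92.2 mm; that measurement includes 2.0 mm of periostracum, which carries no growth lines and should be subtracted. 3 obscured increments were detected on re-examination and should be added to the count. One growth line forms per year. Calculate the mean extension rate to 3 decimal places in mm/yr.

0.271 mm/yr

True growth line count = 348 − 18 + 3 = 333.
Removing the 2.0 mm offcut leaves 92.2 − 2.0 = 90.2 mm.
90.2 mm over 333 years gives 90.2 / 333 ≈ 0.271 mm/yr.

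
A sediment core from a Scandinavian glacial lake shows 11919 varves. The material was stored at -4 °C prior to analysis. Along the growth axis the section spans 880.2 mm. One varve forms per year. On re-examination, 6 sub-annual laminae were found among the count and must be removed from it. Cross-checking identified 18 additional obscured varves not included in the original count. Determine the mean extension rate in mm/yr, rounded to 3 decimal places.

0.074 mm/yr

Correcting the raw count gives 11919 − 6 + 18 = 11931 true varves.
880.2 mm over 11931 years gives 880.2 / 11931 ≈ 0.074 mm/yr.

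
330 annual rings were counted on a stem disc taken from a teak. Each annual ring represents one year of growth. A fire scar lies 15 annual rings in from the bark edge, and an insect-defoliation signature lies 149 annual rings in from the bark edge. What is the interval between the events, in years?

134 yr

The two markers are separated by 149 − 15 = 134 annual rings.
At one annual ring per year, 134 years elapsed between them.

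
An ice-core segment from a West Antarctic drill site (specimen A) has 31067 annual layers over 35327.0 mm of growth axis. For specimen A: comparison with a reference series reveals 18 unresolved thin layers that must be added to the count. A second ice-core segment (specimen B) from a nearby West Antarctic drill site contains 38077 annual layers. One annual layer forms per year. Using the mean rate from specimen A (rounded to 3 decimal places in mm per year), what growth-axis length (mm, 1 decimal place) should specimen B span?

43255.5 mm

Specimen A: adjusted count: 31067 + 18 = 31085 annual layers.
A: Extension rate ≈ 35327.0 / 31085 = 1.136 mm/year.
For B, 1.136 mm/year × 38077 years = 43255.5 mm.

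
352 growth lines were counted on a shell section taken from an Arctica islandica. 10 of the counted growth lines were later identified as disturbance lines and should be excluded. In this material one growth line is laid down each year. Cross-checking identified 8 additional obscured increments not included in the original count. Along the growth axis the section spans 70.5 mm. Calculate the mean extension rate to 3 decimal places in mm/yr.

0.201 mm/yr

Correcting the raw count gives 352 − 10 + 8 = 350 true growth lines.
Mean rate = 70.5 mm / 350 years ≈ 0.201 mm/yr.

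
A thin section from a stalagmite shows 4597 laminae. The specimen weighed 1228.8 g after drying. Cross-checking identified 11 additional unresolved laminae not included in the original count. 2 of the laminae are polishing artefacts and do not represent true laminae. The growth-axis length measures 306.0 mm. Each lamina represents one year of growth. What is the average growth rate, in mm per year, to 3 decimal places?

After corrections the count is 4597 − 2 + 11 = 4606 laminae.
306.0 mm over 4606 years gives 306.0 / 4606 ≈ 0.066 mm per year.

0.066 mm per year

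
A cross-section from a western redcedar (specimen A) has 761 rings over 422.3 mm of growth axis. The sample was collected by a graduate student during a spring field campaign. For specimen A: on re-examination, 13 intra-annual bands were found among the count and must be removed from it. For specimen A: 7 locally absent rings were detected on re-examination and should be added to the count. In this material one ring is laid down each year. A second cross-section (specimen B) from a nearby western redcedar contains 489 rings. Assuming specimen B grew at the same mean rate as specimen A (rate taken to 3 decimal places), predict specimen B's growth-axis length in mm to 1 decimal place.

273.4 mm

Specimen A: true ring count = 761 − 13 + 7 = 755.
A: 422.3 mm over 755 years gives 422.3 / 755 ≈ 0.559 mm per year.
B's length ≈ 0.559 × 489 = 273.4 mm.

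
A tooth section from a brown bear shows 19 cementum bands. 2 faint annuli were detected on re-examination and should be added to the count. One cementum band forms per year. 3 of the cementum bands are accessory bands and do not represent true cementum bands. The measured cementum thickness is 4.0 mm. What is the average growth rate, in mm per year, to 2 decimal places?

Correcting the raw count gives 19 − 3 + 2 = 18 true cementum bands.
Mean rate = 4.0 mm / 18 years ≈ 0.22 mm per year.

0.22 mm per year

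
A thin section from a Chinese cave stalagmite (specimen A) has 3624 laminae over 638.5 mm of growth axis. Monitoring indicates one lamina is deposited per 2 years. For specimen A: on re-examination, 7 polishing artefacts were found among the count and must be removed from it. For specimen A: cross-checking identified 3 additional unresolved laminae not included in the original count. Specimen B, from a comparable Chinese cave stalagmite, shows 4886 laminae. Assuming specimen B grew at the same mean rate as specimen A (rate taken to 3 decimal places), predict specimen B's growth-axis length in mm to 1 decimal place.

Specimen A: true lamina count = 3624 − 7 + 3 = 3620.
Specimen A: 3620 laminae at 2 years each span 3620 × 2 = 7240 years.
A: Mean rate = 638.5 mm / 7240 years ≈ 0.088 mm/yr.
Specimen B: multiplying by 2 years per lamina: 4886 × 2 = 9772 years. Length of B = 0.088 × 9772 = 859.9 mm.

859.9 mm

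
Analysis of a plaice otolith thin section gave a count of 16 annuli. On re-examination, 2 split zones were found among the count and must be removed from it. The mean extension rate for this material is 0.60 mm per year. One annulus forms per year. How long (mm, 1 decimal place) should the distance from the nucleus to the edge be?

After corrections the count is 16 − 2 = 14 annuli.
Predicted length = 0.60 mm/year × 14 years = 8.4 mm.

8.4 mm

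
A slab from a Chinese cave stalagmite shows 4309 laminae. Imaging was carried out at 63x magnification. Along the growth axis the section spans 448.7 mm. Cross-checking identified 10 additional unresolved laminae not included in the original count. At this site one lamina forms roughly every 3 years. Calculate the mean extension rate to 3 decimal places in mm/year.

Adjusted count: 4309 + 10 = 4319 laminae.
At 3 years per lamina, 4319 × 3 = 12957 years.
Extension rate ≈ 448.7 / 12957 = 0.035 mm/year.

0.035 mm/year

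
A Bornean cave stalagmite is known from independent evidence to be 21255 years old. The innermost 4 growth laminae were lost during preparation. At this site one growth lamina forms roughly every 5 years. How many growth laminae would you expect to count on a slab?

4247 growth laminae

At 5 years per growth lamina, 21255 / 5 = 4251 growth laminae are expected.
Less the 4 uncaptured growth laminae: 4251 − 4 = 4247.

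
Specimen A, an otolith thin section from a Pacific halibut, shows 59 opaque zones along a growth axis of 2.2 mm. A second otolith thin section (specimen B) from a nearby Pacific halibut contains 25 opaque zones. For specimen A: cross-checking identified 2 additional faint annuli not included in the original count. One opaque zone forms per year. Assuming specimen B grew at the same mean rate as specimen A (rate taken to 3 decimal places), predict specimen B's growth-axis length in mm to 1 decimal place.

Specimen A: correcting the raw count gives 59 + 2 = 61 true opaque zones.
A: Extension rate ≈ 2.2 / 61 = 0.036 mm per year.
Length of B = 0.036 × 25 = 0.9 mm.

0.9 mm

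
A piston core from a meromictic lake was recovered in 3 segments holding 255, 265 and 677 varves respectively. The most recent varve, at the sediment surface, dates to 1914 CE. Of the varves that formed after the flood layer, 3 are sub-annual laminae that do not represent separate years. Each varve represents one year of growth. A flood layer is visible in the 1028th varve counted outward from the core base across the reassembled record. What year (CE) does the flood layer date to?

Total varves = 255 + 265 + 677 = 1197.
The flood layer sits at varve 1028 from the core base, so 1197 − 1028 = 169 varves formed after it.
169 − 3 false = 166 true varves after the flood layer.
The varve at the sediment surface is 1914 CE, so the flood layer dates to 1914 − 166 = 1748 CE.

1748 CE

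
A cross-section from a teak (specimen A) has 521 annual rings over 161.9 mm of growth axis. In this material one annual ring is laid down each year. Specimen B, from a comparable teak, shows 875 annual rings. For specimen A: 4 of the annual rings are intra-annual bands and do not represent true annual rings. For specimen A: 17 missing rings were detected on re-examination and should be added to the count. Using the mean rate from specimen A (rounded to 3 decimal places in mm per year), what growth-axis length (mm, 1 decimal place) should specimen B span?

265.1 mm

Specimen A: true annual ring count = 521 − 4 + 17 = 534.
A: 161.9 mm over 534 years gives 161.9 / 534 ≈ 0.303 mm/year.
Length of B = 0.303 × 875 = 265.1 mm.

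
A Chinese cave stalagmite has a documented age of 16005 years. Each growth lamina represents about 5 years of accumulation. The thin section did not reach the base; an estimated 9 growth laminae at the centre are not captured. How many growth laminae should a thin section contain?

At 5 years per growth lamina, 16005 / 5 = 3201 growth laminae are expected.
Subtracting the 9 growth laminae not captured gives 3201 − 9 = 3192 growth laminae in the record.

3192 growth laminae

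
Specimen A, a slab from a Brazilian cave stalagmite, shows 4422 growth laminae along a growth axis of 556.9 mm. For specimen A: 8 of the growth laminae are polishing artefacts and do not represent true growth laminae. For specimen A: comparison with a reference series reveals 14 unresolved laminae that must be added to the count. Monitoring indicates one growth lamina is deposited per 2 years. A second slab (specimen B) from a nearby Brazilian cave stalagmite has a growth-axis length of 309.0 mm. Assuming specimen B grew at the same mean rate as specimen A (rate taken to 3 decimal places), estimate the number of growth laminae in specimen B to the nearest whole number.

Specimen A: after corrections the count is 4422 − 8 + 14 = 4428 growth laminae.
Specimen A: multiplying by 2 years per growth lamina: 4428 × 2 = 8856 years.
A: Mean rate = 556.9 mm / 8856 years ≈ 0.063 mm/year.
Specimen B: 309.0 mm / 0.063 mm per year = 4904.76 years; at 2 years per growth lamina that is 4904.76 / 2 ≈ 2452 growth laminae.

2452 growth laminae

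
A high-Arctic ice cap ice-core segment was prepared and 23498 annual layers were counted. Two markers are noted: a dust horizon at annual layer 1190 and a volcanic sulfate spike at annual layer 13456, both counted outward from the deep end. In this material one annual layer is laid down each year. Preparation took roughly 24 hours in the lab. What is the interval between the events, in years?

12266 yr

The two markers are separated by 13456 − 1190 = 12266 annual layers.
One annual layer per year makes the interval 12266 years.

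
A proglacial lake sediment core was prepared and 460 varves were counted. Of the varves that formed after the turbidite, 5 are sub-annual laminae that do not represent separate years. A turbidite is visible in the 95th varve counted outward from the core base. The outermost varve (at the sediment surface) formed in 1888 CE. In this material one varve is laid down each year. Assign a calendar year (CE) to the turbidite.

Between varve 95 and the sediment surface there are 460 − 95 = 365 varves.
365 − 5 false = 360 true varves after the turbidite.
The varve at the sediment surface is 1888 CE, so the turbidite dates to 1888 − 360 = 1528 CE.

1528 CE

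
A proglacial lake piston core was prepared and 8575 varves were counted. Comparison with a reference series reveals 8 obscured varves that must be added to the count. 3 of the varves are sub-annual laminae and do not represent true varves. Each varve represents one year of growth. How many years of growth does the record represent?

8580 years

Correcting the raw count gives 8575 − 3 + 8 = 8580 true varves.
With a one-to-one varve periodicity this is 8580 years.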